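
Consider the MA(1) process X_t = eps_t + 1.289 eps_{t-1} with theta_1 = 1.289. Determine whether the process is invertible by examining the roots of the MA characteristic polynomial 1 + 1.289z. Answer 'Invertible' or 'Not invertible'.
\text{Not invertible}

The MA(q) characteristic polynomial is P(z) = 1 + 1.289z.
Invertibility requires all roots to lie outside the unit circle, i.e. |z| > 1 for every root.
This is linear in z: 1 + (1.289) z = 0  =>  z = -1/(1.289) = -0.775795,  |z| = 0.775795.
Moduli of all roots: 0.7758.
All moduli strictly greater than 1? No.
Verdict: Not invertible.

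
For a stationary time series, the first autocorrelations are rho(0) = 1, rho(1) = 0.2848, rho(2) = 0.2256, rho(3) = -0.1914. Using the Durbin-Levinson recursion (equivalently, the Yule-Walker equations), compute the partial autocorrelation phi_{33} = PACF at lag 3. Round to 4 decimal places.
\phi_{33} = -0.3240

The PACF at lag k is phi_{kk}, the last component of the solution
to the Yule-Walker system G_k phi = r_k where
  (G_k)_{ij} = rho(|i - j|), (r_k)_i = rho(i), i,j = 1..k.
Equivalently, Durbin-Levinson gives phi_{kk} iteratively:
  phi_{11} = rho(1)
  phi_{kk} = [rho(k) - sum_{j=1..k-1} phi_{k-1,j} rho(k-j)]
            / [1 - sum_{j=1..k-1} phi_{k-1,j} rho(j)],
  phi_{k,j} = phi_{k-1,j} - phi_{kk} phi_{k-1,k-j},  j = 1..k-1.
Step k = 1:
  phi_11 = rho(1) = 0.2848.
Step k = 2:
  phi_22 = [rho(2) - phi_11 rho(1)] / [1 - phi_11 rho(1)] = [0.2256 - (0.2848)(0.2848)] / [1 - (0.2848)(0.2848)]
         = 0.14448896 / 0.91888896 = 0.157243.
  Update: phi_21 = phi_11 - phi_22 phi_11 = 0.2848 - (0.157243)(0.2848) = 0.240017.
Step k = 3:
  phi_33 = [rho(3) - phi_21 rho(2) - phi_22 rho(1)] / [1 - phi_21 rho(1) - phi_22 rho(2)]
    numerator   = -0.1914 - (0.240017)(0.2256) - (0.157243)(0.2848) = -0.29033071
    denominator = 1 - (0.240017)(0.2848) - (0.157243)(0.2256) = 0.89616907
  phi_33 = -0.29033071 / 0.89616907 = -0.324.
Therefore phi_{33} = -0.3240.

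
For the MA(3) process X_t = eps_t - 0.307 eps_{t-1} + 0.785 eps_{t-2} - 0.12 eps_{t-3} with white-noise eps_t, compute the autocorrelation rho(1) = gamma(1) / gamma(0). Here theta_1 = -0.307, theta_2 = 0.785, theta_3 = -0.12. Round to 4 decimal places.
\rho(1) = -0.3723

For an MA(q) process with theta_0 = 1, the autocovariance is
  gamma(k) = sigma^2 * sum_{i=0..q-k} theta_i * theta_{i+k},
and rho(k) = gamma(k) / gamma(0). Sigma^2 cancels.
  numerator   = (1)*(-0.307) + (-0.307)*(0.785) + (0.785)*(-0.12) = -0.642195.
  denominator = (1)^2 + (-0.307)^2 + (0.785)^2 + (-0.12)^2 = 1.724874.
  rho(1) = -0.642195 / 1.724874 = -0.3723.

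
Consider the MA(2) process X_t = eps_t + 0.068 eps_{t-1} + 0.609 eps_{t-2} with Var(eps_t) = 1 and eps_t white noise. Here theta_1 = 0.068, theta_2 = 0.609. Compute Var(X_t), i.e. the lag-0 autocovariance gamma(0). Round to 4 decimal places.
\gamma(0) = 1.3755

For an MA(q) process X_t = eps_t + sum_i theta_i eps_{t-i} with
Var(eps_t) = sigma^2, the variance is
  gamma(0) = sigma^2 * (1 + sum_i theta_i^2).
  sum_i theta_i^2 = (0.068)^2 + (0.609)^2 = 0.004624 + 0.370881 = 0.375505.
  gamma(0) = 1 * (1 + 0.375505) = 1 * 1.375505 = 1.375505, which rounds to 1.3755.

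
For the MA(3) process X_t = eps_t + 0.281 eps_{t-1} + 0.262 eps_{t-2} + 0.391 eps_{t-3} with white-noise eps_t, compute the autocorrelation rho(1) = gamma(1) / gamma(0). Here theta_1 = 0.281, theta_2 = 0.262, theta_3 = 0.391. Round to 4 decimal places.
\rho(1) = 0.3515

For an MA(q) process with theta_0 = 1, the autocovariance is
  gamma(k) = sigma^2 * sum_{i=0..q-k} theta_i * theta_{i+k},
and rho(k) = gamma(k) / gamma(0). Sigma^2 cancels.
  numerator   = (1)*(0.281) + (0.281)*(0.262) + (0.262)*(0.391) = 0.457064.
  denominator = (1)^2 + (0.281)^2 + (0.262)^2 + (0.391)^2 = 1.300486.
  rho(1) = 0.457064 / 1.300486 = 0.3515.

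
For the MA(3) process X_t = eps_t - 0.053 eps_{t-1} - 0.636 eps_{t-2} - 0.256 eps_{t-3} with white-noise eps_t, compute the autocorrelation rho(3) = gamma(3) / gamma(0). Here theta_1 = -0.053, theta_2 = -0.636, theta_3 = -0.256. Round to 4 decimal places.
\rho(3) = -0.1738

For an MA(q) process with theta_0 = 1, the autocovariance is
  gamma(k) = sigma^2 * sum_{i=0..q-k} theta_i * theta_{i+k},
and rho(k) = gamma(k) / gamma(0). Sigma^2 cancels.
  numerator   = (1)*(-0.256) = -0.256.
  denominator = (1)^2 + (-0.053)^2 + (-0.636)^2 + (-0.256)^2 = 1.472841.
  rho(3) = -0.256 / 1.472841 = -0.1738.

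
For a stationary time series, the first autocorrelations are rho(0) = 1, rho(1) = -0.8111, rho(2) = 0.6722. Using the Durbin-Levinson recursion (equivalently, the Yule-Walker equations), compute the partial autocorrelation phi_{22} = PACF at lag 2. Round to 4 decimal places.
\phi_{22} = 0.0418

The PACF at lag k is phi_{kk}, the last component of the solution
to the Yule-Walker system G_k phi = r_k where
  (G_k)_{ij} = rho(|i - j|), (r_k)_i = rho(i), i,j = 1..k.
Equivalently, Durbin-Levinson gives phi_{kk} iteratively:
  phi_{11} = rho(1)
  phi_{kk} = [rho(k) - sum_{j=1..k-1} phi_{k-1,j} rho(k-j)]
            / [1 - sum_{j=1..k-1} phi_{k-1,j} rho(j)],
  phi_{k,j} = phi_{k-1,j} - phi_{kk} phi_{k-1,k-j},  j = 1..k-1.
Step k = 1:
  phi_11 = rho(1) = -0.8111.
Step k = 2:
  phi_22 = [rho(2) - phi_11 rho(1)] / [1 - phi_11 rho(1)] = [0.6722 - (-0.8111)(-0.8111)] / [1 - (-0.8111)(-0.8111)]
         = 0.01431679 / 0.34211679 = 0.0418.
Therefore phi_{22} = 0.0418.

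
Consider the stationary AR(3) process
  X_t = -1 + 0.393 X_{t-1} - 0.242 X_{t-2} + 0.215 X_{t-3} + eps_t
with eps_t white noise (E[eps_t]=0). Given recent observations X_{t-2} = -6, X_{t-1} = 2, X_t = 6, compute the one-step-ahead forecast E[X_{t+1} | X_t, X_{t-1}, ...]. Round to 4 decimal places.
E[X_{t+1} \mid \mathcal F_t] = -0.4160

For an AR(p) model X_t = c + sum_i phi_i X_{t-i} + eps_t, the
one-step-ahead conditional mean is
  E[X_{t+1} | X_t, ...] = c + sum_i phi_i X_{t+1-i}.
Substitute known values:
  E[X_{t+1} | ...] = -1 + (0.393) * (6) + (-0.242) * (2) + (0.215) * (-6)
                   = -0.4160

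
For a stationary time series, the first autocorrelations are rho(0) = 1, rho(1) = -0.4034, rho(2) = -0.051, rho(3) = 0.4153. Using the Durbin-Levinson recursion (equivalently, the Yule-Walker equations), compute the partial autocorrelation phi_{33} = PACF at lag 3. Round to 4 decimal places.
\phi_{33} = 0.3660

The PACF at lag k is phi_{kk}, the last component of the solution
to the Yule-Walker system G_k phi = r_k where
  (G_k)_{ij} = rho(|i - j|), (r_k)_i = rho(i), i,j = 1..k.
Equivalently, Durbin-Levinson gives phi_{kk} iteratively:
  phi_{11} = rho(1)
  phi_{kk} = [rho(k) - sum_{j=1..k-1} phi_{k-1,j} rho(k-j)]
            / [1 - sum_{j=1..k-1} phi_{k-1,j} rho(j)],
  phi_{k,j} = phi_{k-1,j} - phi_{kk} phi_{k-1,k-j},  j = 1..k-1.
Step k = 1:
  phi_11 = rho(1) = -0.4034.
Step k = 2:
  phi_22 = [rho(2) - phi_11 rho(1)] / [1 - phi_11 rho(1)] = [-0.051 - (-0.4034)(-0.4034)] / [1 - (-0.4034)(-0.4034)]
         = -0.21373156 / 0.83726844 = -0.255272.
  Update: phi_21 = phi_11 - phi_22 phi_11 = -0.4034 - (-0.255272)(-0.4034) = -0.506377.
Step k = 3:
  phi_33 = [rho(3) - phi_21 rho(2) - phi_22 rho(1)] / [1 - phi_21 rho(1) - phi_22 rho(2)]
    numerator   = 0.4153 - (-0.506377)(-0.051) - (-0.255272)(-0.4034) = 0.28649787
    denominator = 1 - (-0.506377)(-0.4034) - (-0.255272)(-0.051) = 0.78270866
  phi_33 = 0.28649787 / 0.78270866 = 0.366.
Therefore phi_{33} = 0.3660.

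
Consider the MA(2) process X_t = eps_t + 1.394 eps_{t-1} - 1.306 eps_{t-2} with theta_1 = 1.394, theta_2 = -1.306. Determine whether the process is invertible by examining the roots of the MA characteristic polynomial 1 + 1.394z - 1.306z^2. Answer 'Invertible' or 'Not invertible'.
\text{Not invertible}

The MA(q) characteristic polynomial is P(z) = 1 + 1.394z - 1.306z^2.
Invertibility requires all roots to lie outside the unit circle, i.e. |z| > 1 for every root.
Set 1 + (1.394) z + (-1.306) z^2 = 0, i.e. a z^2 + b z + c = 0 with a = -1.306, b = 1.394, c = 1.
Discriminant D = b^2 - 4ac = (1.394)^2 - 4*(-1.306)*1 = 1.943236 - (-5.224) = 7.167236.
D >= 0, so the roots are real: z = (-b +/- sqrt(D)) / (2a) = (-1.394 +/- 2.677169) / (-2.612).
  z_1 = (-1.394 + 2.677169) / (-2.612) = -0.4913,   |z_1| = 0.4913.
  z_2 = (-1.394 - 2.677169) / (-2.612) = 1.5586,   |z_2| = 1.5586.
Moduli of all roots: 0.4913, 1.5586.
All moduli strictly greater than 1? No.
Verdict: Not invertible.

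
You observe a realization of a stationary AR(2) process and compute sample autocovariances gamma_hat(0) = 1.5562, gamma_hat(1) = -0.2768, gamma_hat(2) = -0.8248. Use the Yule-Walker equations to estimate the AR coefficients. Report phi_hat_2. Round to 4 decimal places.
\hat\phi_{2} = -0.5800

The Yule-Walker equations for an AR(p) process read, in matrix form,
  Gamma_p phi = r_p,   with   (Gamma_p)_{ij} = gamma(|i - j|),
                       (r_p)_i = gamma(i),   i,j = 1..p.
Substitute the sample gammas (Toeplitz matrix and right-hand side of size 2):
  Gamma_p = [[1.5562, -0.2768], [-0.2768, 1.5562]]
  r_p     = [-0.2768, -0.8248]
Written out:
  1.5562 phi_1 - 0.2768 phi_2 = -0.2768
  -0.2768 phi_1 + 1.5562 phi_2 = -0.8248
Solve by Cramer's rule:
  det = gamma(0)^2 - gamma(1)^2 = (1.5562)^2 - (-0.2768)^2 = 2.42175844 - 0.07661824 = 2.3451402
  phi_hat_1 = [gamma(1) gamma(0) - gamma(1) gamma(2)] / det = [(-0.2768)(1.5562) - (-0.2768)(-0.8248)] / 2.3451402 = -0.6590608 / 2.3451402 = -0.281
  phi_hat_2 = [gamma(0) gamma(2) - gamma(1)^2] / det = [(1.5562)(-0.8248) - (-0.2768)^2] / 2.3451402 = -1.360172 / 2.3451402 = -0.58
So phi_hat = [-0.2810, -0.5800].
Therefore phi_hat_2 = -0.5800.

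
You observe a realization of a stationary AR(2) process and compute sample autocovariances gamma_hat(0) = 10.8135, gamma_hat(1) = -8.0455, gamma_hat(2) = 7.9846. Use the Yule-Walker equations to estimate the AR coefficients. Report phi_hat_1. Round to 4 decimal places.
\hat\phi_{1} = -0.4360

The Yule-Walker equations for an AR(p) process read, in matrix form,
  Gamma_p phi = r_p,   with   (Gamma_p)_{ij} = gamma(|i - j|),
                       (r_p)_i = gamma(i),   i,j = 1..p.
Substitute the sample gammas (Toeplitz matrix and right-hand side of size 2):
  Gamma_p = [[10.8135, -8.0455], [-8.0455, 10.8135]]
  r_p     = [-8.0455, 7.9846]
Written out:
  10.8135 phi_1 - 8.0455 phi_2 = -8.0455
  -8.0455 phi_1 + 10.8135 phi_2 = 7.9846
Solve by Cramer's rule:
  det = gamma(0)^2 - gamma(1)^2 = (10.8135)^2 - (-8.0455)^2 = 116.93178225 - 64.73007025 = 52.201712
  phi_hat_1 = [gamma(1) gamma(0) - gamma(1) gamma(2)] / det = [(-8.0455)(10.8135) - (-8.0455)(7.9846)] / 52.201712 = -22.75991495 / 52.201712 = -0.436
  phi_hat_2 = [gamma(0) gamma(2) - gamma(1)^2] / det = [(10.8135)(7.9846) - (-8.0455)^2] / 52.201712 = 21.61140185 / 52.201712 = 0.414
So phi_hat = [-0.4360, 0.4140].
Therefore phi_hat_1 = -0.4360.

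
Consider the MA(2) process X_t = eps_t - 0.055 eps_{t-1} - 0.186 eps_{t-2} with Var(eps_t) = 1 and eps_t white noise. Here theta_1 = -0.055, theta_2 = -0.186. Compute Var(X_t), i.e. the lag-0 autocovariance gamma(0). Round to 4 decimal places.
\gamma(0) = 1.0376

For an MA(q) process X_t = eps_t + sum_i theta_i eps_{t-i} with
Var(eps_t) = sigma^2, the variance is
  gamma(0) = sigma^2 * (1 + sum_i theta_i^2).
  sum_i theta_i^2 = (-0.055)^2 + (-0.186)^2 = 0.003025 + 0.034596 = 0.037621.
  gamma(0) = 1 * (1 + 0.037621) = 1 * 1.037621 = 1.037621, which rounds to 1.0376.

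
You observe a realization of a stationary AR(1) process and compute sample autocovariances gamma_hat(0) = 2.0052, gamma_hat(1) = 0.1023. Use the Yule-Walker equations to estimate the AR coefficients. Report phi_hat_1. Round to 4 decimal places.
\hat\phi_{1} = 0.0510

The Yule-Walker equations for an AR(p) process read, in matrix form,
  Gamma_p phi = r_p,   with   (Gamma_p)_{ij} = gamma(|i - j|),
                       (r_p)_i = gamma(i),   i,j = 1..p.
Substitute the sample gammas (Toeplitz matrix and right-hand side of size 1):
  Gamma_p = [[2.0052]]
  r_p     = [0.1023]
With p = 1 this is the single equation gamma(0) phi_1 = gamma(1):
  phi_hat_1 = gamma(1) / gamma(0) = 0.1023 / 2.0052 = 0.0510.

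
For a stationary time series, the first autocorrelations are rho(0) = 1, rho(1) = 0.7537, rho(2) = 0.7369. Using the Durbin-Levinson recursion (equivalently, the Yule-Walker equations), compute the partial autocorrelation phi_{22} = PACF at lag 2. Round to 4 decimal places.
\phi_{22} = 0.3909

The PACF at lag k is phi_{kk}, the last component of the solution
to the Yule-Walker system G_k phi = r_k where
  (G_k)_{ij} = rho(|i - j|), (r_k)_i = rho(i), i,j = 1..k.
Equivalently, Durbin-Levinson gives phi_{kk} iteratively:
  phi_{11} = rho(1)
  phi_{kk} = [rho(k) - sum_{j=1..k-1} phi_{k-1,j} rho(k-j)]
            / [1 - sum_{j=1..k-1} phi_{k-1,j} rho(j)],
  phi_{k,j} = phi_{k-1,j} - phi_{kk} phi_{k-1,k-j},  j = 1..k-1.
Step k = 1:
  phi_11 = rho(1) = 0.7537.
Step k = 2:
  phi_22 = [rho(2) - phi_11 rho(1)] / [1 - phi_11 rho(1)] = [0.7369 - (0.7537)(0.7537)] / [1 - (0.7537)(0.7537)]
         = 0.16883631 / 0.43193631 = 0.3909.
Therefore phi_{22} = 0.3909.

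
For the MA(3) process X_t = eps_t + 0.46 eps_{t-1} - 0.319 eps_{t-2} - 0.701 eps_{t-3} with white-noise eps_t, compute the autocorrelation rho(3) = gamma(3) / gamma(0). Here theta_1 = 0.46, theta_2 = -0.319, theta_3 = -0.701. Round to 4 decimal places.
\rho(3) = -0.3884

For an MA(q) process with theta_0 = 1, the autocovariance is
  gamma(k) = sigma^2 * sum_{i=0..q-k} theta_i * theta_{i+k},
and rho(k) = gamma(k) / gamma(0). Sigma^2 cancels.
  numerator   = (1)*(-0.701) = -0.701.
  denominator = (1)^2 + (0.46)^2 + (-0.319)^2 + (-0.701)^2 = 1.804762.
  rho(3) = -0.701 / 1.804762 = -0.3884.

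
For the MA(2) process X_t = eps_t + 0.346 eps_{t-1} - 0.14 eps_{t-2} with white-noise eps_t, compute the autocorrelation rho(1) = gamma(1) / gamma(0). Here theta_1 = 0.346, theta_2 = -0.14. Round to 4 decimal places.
\rho(1) = 0.2612

For an MA(q) process with theta_0 = 1, the autocovariance is
  gamma(k) = sigma^2 * sum_{i=0..q-k} theta_i * theta_{i+k},
and rho(k) = gamma(k) / gamma(0). Sigma^2 cancels.
  numerator   = (1)*(0.346) + (0.346)*(-0.14) = 0.29756.
  denominator = (1)^2 + (0.346)^2 + (-0.14)^2 = 1.139316.
  rho(1) = 0.29756 / 1.139316 = 0.2612.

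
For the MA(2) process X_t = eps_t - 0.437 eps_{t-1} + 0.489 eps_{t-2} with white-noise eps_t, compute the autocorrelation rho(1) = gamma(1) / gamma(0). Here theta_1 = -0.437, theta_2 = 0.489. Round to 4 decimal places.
\rho(1) = -0.4550

For an MA(q) process with theta_0 = 1, the autocovariance is
  gamma(k) = sigma^2 * sum_{i=0..q-k} theta_i * theta_{i+k},
and rho(k) = gamma(k) / gamma(0). Sigma^2 cancels.
  numerator   = (1)*(-0.437) + (-0.437)*(0.489) = -0.650693.
  denominator = (1)^2 + (-0.437)^2 + (0.489)^2 = 1.43009.
  rho(1) = -0.650693 / 1.43009 = -0.4550.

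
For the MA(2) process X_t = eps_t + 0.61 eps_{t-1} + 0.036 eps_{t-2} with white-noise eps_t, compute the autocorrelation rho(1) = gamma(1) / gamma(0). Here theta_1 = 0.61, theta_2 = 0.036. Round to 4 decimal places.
\rho(1) = 0.4601

For an MA(q) process with theta_0 = 1, the autocovariance is
  gamma(k) = sigma^2 * sum_{i=0..q-k} theta_i * theta_{i+k},
and rho(k) = gamma(k) / gamma(0). Sigma^2 cancels.
  numerator   = (1)*(0.61) + (0.61)*(0.036) = 0.63196.
  denominator = (1)^2 + (0.61)^2 + (0.036)^2 = 1.373396.
  rho(1) = 0.63196 / 1.373396 = 0.4601.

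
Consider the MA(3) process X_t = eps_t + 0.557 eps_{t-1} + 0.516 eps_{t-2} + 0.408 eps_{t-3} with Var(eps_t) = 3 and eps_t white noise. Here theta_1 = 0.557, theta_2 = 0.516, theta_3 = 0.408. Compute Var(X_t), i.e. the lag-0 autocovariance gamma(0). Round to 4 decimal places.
\gamma(0) = 5.2289

For an MA(q) process X_t = eps_t + sum_i theta_i eps_{t-i} with
Var(eps_t) = sigma^2, the variance is
  gamma(0) = sigma^2 * (1 + sum_i theta_i^2).
  sum_i theta_i^2 = (0.557)^2 + (0.516)^2 + (0.408)^2 = 0.310249 + 0.266256 + 0.166464 = 0.742969.
  gamma(0) = 3 * (1 + 0.742969) = 3 * 1.742969 = 5.228907, which rounds to 5.2289.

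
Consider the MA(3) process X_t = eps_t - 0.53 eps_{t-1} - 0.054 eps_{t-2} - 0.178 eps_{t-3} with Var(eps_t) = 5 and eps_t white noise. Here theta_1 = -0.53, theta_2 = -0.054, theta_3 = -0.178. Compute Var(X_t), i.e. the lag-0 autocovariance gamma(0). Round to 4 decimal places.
\gamma(0) = 6.5775

For an MA(q) process X_t = eps_t + sum_i theta_i eps_{t-i} with
Var(eps_t) = sigma^2, the variance is
  gamma(0) = sigma^2 * (1 + sum_i theta_i^2).
  sum_i theta_i^2 = (-0.53)^2 + (-0.054)^2 + (-0.178)^2 = 0.2809 + 0.002916 + 0.031684 = 0.3155.
  gamma(0) = 5 * (1 + 0.3155) = 5 * 1.3155 = 6.5775.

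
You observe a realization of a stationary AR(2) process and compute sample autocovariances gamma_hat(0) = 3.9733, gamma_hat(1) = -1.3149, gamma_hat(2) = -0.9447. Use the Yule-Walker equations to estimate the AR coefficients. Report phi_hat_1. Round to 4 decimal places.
\hat\phi_{1} = -0.4600

The Yule-Walker equations for an AR(p) process read, in matrix form,
  Gamma_p phi = r_p,   with   (Gamma_p)_{ij} = gamma(|i - j|),
                       (r_p)_i = gamma(i),   i,j = 1..p.
Substitute the sample gammas (Toeplitz matrix and right-hand side of size 2):
  Gamma_p = [[3.9733, -1.3149], [-1.3149, 3.9733]]
  r_p     = [-1.3149, -0.9447]
Written out:
  3.9733 phi_1 - 1.3149 phi_2 = -1.3149
  -1.3149 phi_1 + 3.9733 phi_2 = -0.9447
Solve by Cramer's rule:
  det = gamma(0)^2 - gamma(1)^2 = (3.9733)^2 - (-1.3149)^2 = 15.78711289 - 1.72896201 = 14.05815088
  phi_hat_1 = [gamma(1) gamma(0) - gamma(1) gamma(2)] / det = [(-1.3149)(3.9733) - (-1.3149)(-0.9447)] / 14.05815088 = -6.4666782 / 14.05815088 = -0.46
  phi_hat_2 = [gamma(0) gamma(2) - gamma(1)^2] / det = [(3.9733)(-0.9447) - (-1.3149)^2] / 14.05815088 = -5.48253852 / 14.05815088 = -0.39
So phi_hat = [-0.4600, -0.3900].
Therefore phi_hat_1 = -0.4600.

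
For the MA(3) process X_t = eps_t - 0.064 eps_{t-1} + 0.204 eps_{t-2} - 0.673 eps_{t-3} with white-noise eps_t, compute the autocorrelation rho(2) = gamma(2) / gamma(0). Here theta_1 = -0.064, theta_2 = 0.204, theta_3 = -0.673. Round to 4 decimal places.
\rho(2) = 0.1649

For an MA(q) process with theta_0 = 1, the autocovariance is
  gamma(k) = sigma^2 * sum_{i=0..q-k} theta_i * theta_{i+k},
and rho(k) = gamma(k) / gamma(0). Sigma^2 cancels.
  numerator   = (1)*(0.204) + (-0.064)*(-0.673) = 0.247072.
  denominator = (1)^2 + (-0.064)^2 + (0.204)^2 + (-0.673)^2 = 1.498641.
  rho(2) = 0.247072 / 1.498641 = 0.1649.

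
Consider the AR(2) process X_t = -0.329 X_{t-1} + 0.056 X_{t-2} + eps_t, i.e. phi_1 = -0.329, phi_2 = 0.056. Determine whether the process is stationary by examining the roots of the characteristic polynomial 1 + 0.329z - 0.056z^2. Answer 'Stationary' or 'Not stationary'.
\text{Stationary}

The AR(p) characteristic polynomial is P(z) = 1 + 0.329z - 0.056z^2.
Stationarity requires all roots to lie outside the unit circle, i.e. |z| > 1 for every root.
Set 1 + (0.329) z + (-0.056) z^2 = 0, i.e. a z^2 + b z + c = 0 with a = -0.056, b = 0.329, c = 1.
Discriminant D = b^2 - 4ac = (0.329)^2 - 4*(-0.056)*1 = 0.108241 - (-0.224) = 0.332241.
D >= 0, so the roots are real: z = (-b +/- sqrt(D)) / (2a) = (-0.329 +/- 0.576404) / (-0.112).
  z_1 = (-0.329 + 0.576404) / (-0.112) = -2.209,   |z_1| = 2.209.
  z_2 = (-0.329 - 0.576404) / (-0.112) = 8.084,   |z_2| = 8.084.
Moduli of all roots: 2.2090, 8.0840.
All moduli strictly greater than 1? Yes.
Verdict: Stationary.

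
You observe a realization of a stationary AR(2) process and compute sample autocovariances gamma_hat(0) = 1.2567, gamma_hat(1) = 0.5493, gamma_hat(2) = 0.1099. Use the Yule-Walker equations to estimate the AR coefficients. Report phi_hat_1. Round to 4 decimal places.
\hat\phi_{1} = 0.4931

The Yule-Walker equations for an AR(p) process read, in matrix form,
  Gamma_p phi = r_p,   with   (Gamma_p)_{ij} = gamma(|i - j|),
                       (r_p)_i = gamma(i),   i,j = 1..p.
Substitute the sample gammas (Toeplitz matrix and right-hand side of size 2):
  Gamma_p = [[1.2567, 0.5493], [0.5493, 1.2567]]
  r_p     = [0.5493, 0.1099]
Written out:
  1.2567 phi_1 + 0.5493 phi_2 = 0.5493
  0.5493 phi_1 + 1.2567 phi_2 = 0.1099
Solve by Cramer's rule:
  det = gamma(0)^2 - gamma(1)^2 = (1.2567)^2 - (0.5493)^2 = 1.57929489 - 0.30173049 = 1.2775644
  phi_hat_1 = [gamma(1) gamma(0) - gamma(1) gamma(2)] / det = [(0.5493)(1.2567) - (0.5493)(0.1099)] / 1.2775644 = 0.62993724 / 1.2775644 = 0.4931
  phi_hat_2 = [gamma(0) gamma(2) - gamma(1)^2] / det = [(1.2567)(0.1099) - (0.5493)^2] / 1.2775644 = -0.16361916 / 1.2775644 = -0.1281
So phi_hat = [0.4931, -0.1281].
Therefore phi_hat_1 = 0.4931.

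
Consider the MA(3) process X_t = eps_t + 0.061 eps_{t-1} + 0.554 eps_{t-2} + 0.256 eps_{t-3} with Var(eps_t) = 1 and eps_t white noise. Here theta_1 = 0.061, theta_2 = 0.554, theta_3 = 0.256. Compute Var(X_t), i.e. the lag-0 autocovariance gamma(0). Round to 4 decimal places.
\gamma(0) = 1.3762

For an MA(q) process X_t = eps_t + sum_i theta_i eps_{t-i} with
Var(eps_t) = sigma^2, the variance is
  gamma(0) = sigma^2 * (1 + sum_i theta_i^2).
  sum_i theta_i^2 = (0.061)^2 + (0.554)^2 + (0.256)^2 = 0.003721 + 0.306916 + 0.065536 = 0.376173.
  gamma(0) = 1 * (1 + 0.376173) = 1 * 1.376173 = 1.376173, which rounds to 1.3762.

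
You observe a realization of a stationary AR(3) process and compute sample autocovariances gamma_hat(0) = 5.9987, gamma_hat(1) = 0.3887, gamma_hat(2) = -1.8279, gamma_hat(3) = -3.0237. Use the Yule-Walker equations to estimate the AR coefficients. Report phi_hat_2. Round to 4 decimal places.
\hat\phi_{2} = -0.2670

The Yule-Walker equations for an AR(p) process read, in matrix form,
  Gamma_p phi = r_p,   with   (Gamma_p)_{ij} = gamma(|i - j|),
                       (r_p)_i = gamma(i),   i,j = 1..p.
Substitute the sample gammas (Toeplitz matrix and right-hand side of size 3):
  Gamma_p = [[5.9987, 0.3887, -1.8279], [0.3887, 5.9987, 0.3887], [-1.8279, 0.3887, 5.9987]]
  r_p     = [0.3887, -1.8279, -3.0237]
Written out (R1..R3):
  (R1) 5.9987 phi_1 + 0.3887 phi_2 - 1.8279 phi_3 = 0.3887
  (R2) 0.3887 phi_1 + 5.9987 phi_2 + 0.3887 phi_3 = -1.8279
  (R3) -1.8279 phi_1 + 0.3887 phi_2 + 5.9987 phi_3 = -3.0237
Gaussian elimination:
  R2 <- R2 - (0.3887/5.9987) R1 = R2 - (0.064797) R1:  5.973513 phi_2 + 0.507143 phi_3 = -1.853087
  R3 <- R3 - (-1.8279/5.9987) R1 = R3 - (-0.304716) R1:  0.507143 phi_2 + 5.44171 phi_3 = -2.905257
  R3 <- R3 - (0.507143/5.973513) R2 = R3 - (0.084899) R2:  5.398654 phi_3 = -2.747932
Back-substitution:
  phi_hat_3 = -2.747932 / 5.398654 = -0.509003
  phi_hat_2 = (-1.853087 - (0.507143)(-0.509003)) / 5.973513 = -0.267004
  phi_hat_1 = (0.3887 - (0.3887)(-0.267004) - (-1.8279)(-0.509003)) / 5.9987 = -0.073003
So phi_hat = [-0.0730, -0.2670, -0.5090].
Therefore phi_hat_2 = -0.2670.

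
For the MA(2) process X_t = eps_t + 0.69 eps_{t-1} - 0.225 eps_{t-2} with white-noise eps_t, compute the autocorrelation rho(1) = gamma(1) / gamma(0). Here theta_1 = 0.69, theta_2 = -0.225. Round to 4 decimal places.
\rho(1) = 0.3503

For an MA(q) process with theta_0 = 1, the autocovariance is
  gamma(k) = sigma^2 * sum_{i=0..q-k} theta_i * theta_{i+k},
and rho(k) = gamma(k) / gamma(0). Sigma^2 cancels.
  numerator   = (1)*(0.69) + (0.69)*(-0.225) = 0.53475.
  denominator = (1)^2 + (0.69)^2 + (-0.225)^2 = 1.526725.
  rho(1) = 0.53475 / 1.526725 = 0.3503.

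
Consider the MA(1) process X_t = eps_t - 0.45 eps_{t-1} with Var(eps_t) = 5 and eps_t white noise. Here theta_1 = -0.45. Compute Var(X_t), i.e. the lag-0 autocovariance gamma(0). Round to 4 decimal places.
\gamma(0) = 6.0125

For an MA(q) process X_t = eps_t + sum_i theta_i eps_{t-i} with
Var(eps_t) = sigma^2, the variance is
  gamma(0) = sigma^2 * (1 + sum_i theta_i^2).
  sum_i theta_i^2 = (-0.45)^2 = 0.2025.
  gamma(0) = 5 * (1 + 0.2025) = 5 * 1.2025 = 6.0125.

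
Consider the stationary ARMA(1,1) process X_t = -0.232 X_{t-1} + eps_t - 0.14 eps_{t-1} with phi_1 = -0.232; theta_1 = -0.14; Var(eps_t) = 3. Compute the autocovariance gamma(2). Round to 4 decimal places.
\gamma(2) = 0.2825

Multiply the model equation by X_{t-k} and take expectations. With theta_0 = psi_0 = 1 and psi_j the MA(infinity) weights, this gives
  gamma(k) - sum_i phi_i gamma(k-i) = c_k,
  c_k = sigma^2 * sum_{j=k..q} theta_j psi_{j-k}   (c_k = 0 for k > q),
using gamma(-m) = gamma(m).
psi-weights needed (psi_j = theta_j + sum_i phi_i psi_{j-i}):
  psi_1 = theta_1 + phi_1 = -0.14 + (-0.232) = -0.372
Right-hand sides:
  c_0 = sigma^2 (1 + theta_1 psi_1) = 3 * (1 + (-0.14)(-0.372)) = 3 * 1.05208 = 3.15624
  c_1 = sigma^2 theta_1 = 3 * (-0.14) = -0.42
  c_2 = 0
Equations for k = 0 and k = 1 (AR order 1):
  gamma(0) = phi_1 gamma(1) + c_0
  gamma(1) = phi_1 gamma(0) + c_1
Substituting the second into the first: gamma(0) (1 - phi_1^2) = c_0 + phi_1 c_1, so
  gamma(0) = (c_0 + phi_1 c_1) / (1 - phi_1^2) = (3.15624 + (-0.232)(-0.42)) / (1 - (-0.232)^2) = 3.25368 / 0.946176 = 3.438768.
  gamma(1) = phi_1 gamma(0) + c_1 = (-0.232)(3.438768) + (-0.42) = -1.217794.
For k = 2 (> q): gamma(2) = phi_1 gamma(1) = (-0.232)(-1.217794) = 0.282528.
Therefore gamma(2) = 0.2825 (to 4 decimal places).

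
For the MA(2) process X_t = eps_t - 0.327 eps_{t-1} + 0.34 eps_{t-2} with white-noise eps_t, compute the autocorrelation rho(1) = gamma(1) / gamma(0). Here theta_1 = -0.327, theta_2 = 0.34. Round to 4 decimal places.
\rho(1) = -0.3584

For an MA(q) process with theta_0 = 1, the autocovariance is
  gamma(k) = sigma^2 * sum_{i=0..q-k} theta_i * theta_{i+k},
and rho(k) = gamma(k) / gamma(0). Sigma^2 cancels.
  numerator   = (1)*(-0.327) + (-0.327)*(0.34) = -0.43818.
  denominator = (1)^2 + (-0.327)^2 + (0.34)^2 = 1.222529.
  rho(1) = -0.43818 / 1.222529 = -0.3584.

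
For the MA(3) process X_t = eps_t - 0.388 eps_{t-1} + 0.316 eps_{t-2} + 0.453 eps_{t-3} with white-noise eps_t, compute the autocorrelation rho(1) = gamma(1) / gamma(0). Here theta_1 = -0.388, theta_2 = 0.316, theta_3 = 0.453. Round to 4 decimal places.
\rho(1) = -0.2524

For an MA(q) process with theta_0 = 1, the autocovariance is
  gamma(k) = sigma^2 * sum_{i=0..q-k} theta_i * theta_{i+k},
and rho(k) = gamma(k) / gamma(0). Sigma^2 cancels.
  numerator   = (1)*(-0.388) + (-0.388)*(0.316) + (0.316)*(0.453) = -0.36746.
  denominator = (1)^2 + (-0.388)^2 + (0.316)^2 + (0.453)^2 = 1.455609.
  rho(1) = -0.36746 / 1.455609 = -0.2524.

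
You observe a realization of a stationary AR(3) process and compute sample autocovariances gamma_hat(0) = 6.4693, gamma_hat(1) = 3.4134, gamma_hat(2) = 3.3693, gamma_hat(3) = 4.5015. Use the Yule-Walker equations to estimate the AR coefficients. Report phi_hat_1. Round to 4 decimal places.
\hat\phi_{1} = 0.1740

The Yule-Walker equations for an AR(p) process read, in matrix form,
  Gamma_p phi = r_p,   with   (Gamma_p)_{ij} = gamma(|i - j|),
                       (r_p)_i = gamma(i),   i,j = 1..p.
Substitute the sample gammas (Toeplitz matrix and right-hand side of size 3):
  Gamma_p = [[6.4693, 3.4134, 3.3693], [3.4134, 6.4693, 3.4134], [3.3693, 3.4134, 6.4693]]
  r_p     = [3.4134, 3.3693, 4.5015]
Written out (R1..R3):
  (R1) 6.4693 phi_1 + 3.4134 phi_2 + 3.3693 phi_3 = 3.4134
  (R2) 3.4134 phi_1 + 6.4693 phi_2 + 3.4134 phi_3 = 3.3693
  (R3) 3.3693 phi_1 + 3.4134 phi_2 + 6.4693 phi_3 = 4.5015
Gaussian elimination:
  R2 <- R2 - (3.4134/6.4693) R1 = R2 - (0.527631) R1:  4.668286 phi_2 + 1.635655 phi_3 = 1.568286
  R3 <- R3 - (3.3693/6.4693) R1 = R3 - (0.520814) R1:  1.635655 phi_2 + 4.714522 phi_3 = 2.723755
  R3 <- R3 - (1.635655/4.668286) R2 = R3 - (0.350376) R2:  4.141429 phi_3 = 2.174265
Back-substitution:
  phi_hat_3 = 2.174265 / 4.141429 = 0.525004
  phi_hat_2 = (1.568286 - (1.635655)(0.525004)) / 4.668286 = 0.151996
  phi_hat_1 = (3.4134 - (3.4134)(0.151996) - (3.3693)(0.525004)) / 6.4693 = 0.174004
So phi_hat = [0.1740, 0.1520, 0.5250].
Therefore phi_hat_1 = 0.1740.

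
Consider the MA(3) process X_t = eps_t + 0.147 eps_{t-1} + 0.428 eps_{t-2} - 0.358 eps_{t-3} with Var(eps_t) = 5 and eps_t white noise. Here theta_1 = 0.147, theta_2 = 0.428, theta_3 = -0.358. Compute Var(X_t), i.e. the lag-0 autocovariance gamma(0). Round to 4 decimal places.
\gamma(0) = 6.6648

For an MA(q) process X_t = eps_t + sum_i theta_i eps_{t-i} with
Var(eps_t) = sigma^2, the variance is
  gamma(0) = sigma^2 * (1 + sum_i theta_i^2).
  sum_i theta_i^2 = (0.147)^2 + (0.428)^2 + (-0.358)^2 = 0.021609 + 0.183184 + 0.128164 = 0.332957.
  gamma(0) = 5 * (1 + 0.332957) = 5 * 1.332957 = 6.664785, which rounds to 6.6648.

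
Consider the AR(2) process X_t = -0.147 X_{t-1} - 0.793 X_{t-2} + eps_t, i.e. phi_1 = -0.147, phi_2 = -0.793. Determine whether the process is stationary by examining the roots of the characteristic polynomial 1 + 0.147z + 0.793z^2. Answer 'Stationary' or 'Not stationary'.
\text{Stationary}

The AR(p) characteristic polynomial is P(z) = 1 + 0.147z + 0.793z^2.
Stationarity requires all roots to lie outside the unit circle, i.e. |z| > 1 for every root.
Set 1 + (0.147) z + (0.793) z^2 = 0, i.e. a z^2 + b z + c = 0 with a = 0.793, b = 0.147, c = 1.
Discriminant D = b^2 - 4ac = (0.147)^2 - 4*(0.793)*1 = 0.021609 - (3.172) = -3.150391.
D < 0, so the roots are the complex-conjugate pair z = (-b +/- i sqrt(-D)) / (2a) = -0.0927 +/- 1.1191i.
For a conjugate pair |z|^2 = z * conj(z) = (product of roots) = c/a = 1/(0.793) = 1.261034, so |z| = sqrt(1.261034) = 1.123 for both roots.
Moduli of all roots: 1.1230, 1.1230.
All moduli strictly greater than 1? Yes.
Verdict: Stationary.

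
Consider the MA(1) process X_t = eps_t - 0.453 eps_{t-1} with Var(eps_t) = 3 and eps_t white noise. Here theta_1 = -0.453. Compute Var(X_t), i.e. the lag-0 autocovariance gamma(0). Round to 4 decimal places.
\gamma(0) = 3.6156

For an MA(q) process X_t = eps_t + sum_i theta_i eps_{t-i} with
Var(eps_t) = sigma^2, the variance is
  gamma(0) = sigma^2 * (1 + sum_i theta_i^2).
  sum_i theta_i^2 = (-0.453)^2 = 0.205209.
  gamma(0) = 3 * (1 + 0.205209) = 3 * 1.205209 = 3.615627, which rounds to 3.6156.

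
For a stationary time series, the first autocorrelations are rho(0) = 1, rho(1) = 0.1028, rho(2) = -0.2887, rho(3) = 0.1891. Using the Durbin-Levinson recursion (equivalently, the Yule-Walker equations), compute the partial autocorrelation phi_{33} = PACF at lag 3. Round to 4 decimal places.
\phi_{33} = 0.2880

The PACF at lag k is phi_{kk}, the last component of the solution
to the Yule-Walker system G_k phi = r_k where
  (G_k)_{ij} = rho(|i - j|), (r_k)_i = rho(i), i,j = 1..k.
Equivalently, Durbin-Levinson gives phi_{kk} iteratively:
  phi_{11} = rho(1)
  phi_{kk} = [rho(k) - sum_{j=1..k-1} phi_{k-1,j} rho(k-j)]
            / [1 - sum_{j=1..k-1} phi_{k-1,j} rho(j)],
  phi_{k,j} = phi_{k-1,j} - phi_{kk} phi_{k-1,k-j},  j = 1..k-1.
Step k = 1:
  phi_11 = rho(1) = 0.1028.
Step k = 2:
  phi_22 = [rho(2) - phi_11 rho(1)] / [1 - phi_11 rho(1)] = [-0.2887 - (0.1028)(0.1028)] / [1 - (0.1028)(0.1028)]
         = -0.29926784 / 0.98943216 = -0.302464.
  Update: phi_21 = phi_11 - phi_22 phi_11 = 0.1028 - (-0.302464)(0.1028) = 0.133893.
Step k = 3:
  phi_33 = [rho(3) - phi_21 rho(2) - phi_22 rho(1)] / [1 - phi_21 rho(1) - phi_22 rho(2)]
    numerator   = 0.1891 - (0.133893)(-0.2887) - (-0.302464)(0.1028) = 0.25884833
    denominator = 1 - (0.133893)(0.1028) - (-0.302464)(-0.2887) = 0.89891434
  phi_33 = 0.25884833 / 0.89891434 = 0.288.
Therefore phi_{33} = 0.2880.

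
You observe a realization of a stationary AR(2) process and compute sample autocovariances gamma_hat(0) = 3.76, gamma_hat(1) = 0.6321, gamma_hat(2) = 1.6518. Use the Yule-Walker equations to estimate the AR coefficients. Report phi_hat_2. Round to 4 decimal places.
\hat\phi_{2} = 0.4230

The Yule-Walker equations for an AR(p) process read, in matrix form,
  Gamma_p phi = r_p,   with   (Gamma_p)_{ij} = gamma(|i - j|),
                       (r_p)_i = gamma(i),   i,j = 1..p.
Substitute the sample gammas (Toeplitz matrix and right-hand side of size 2):
  Gamma_p = [[3.76, 0.6321], [0.6321, 3.76]]
  r_p     = [0.6321, 1.6518]
Written out:
  3.76 phi_1 + 0.6321 phi_2 = 0.6321
  0.6321 phi_1 + 3.76 phi_2 = 1.6518
Solve by Cramer's rule:
  det = gamma(0)^2 - gamma(1)^2 = (3.76)^2 - (0.6321)^2 = 14.1376 - 0.39955041 = 13.73804959
  phi_hat_1 = [gamma(1) gamma(0) - gamma(1) gamma(2)] / det = [(0.6321)(3.76) - (0.6321)(1.6518)] / 13.73804959 = 1.33259322 / 13.73804959 = 0.097
  phi_hat_2 = [gamma(0) gamma(2) - gamma(1)^2] / det = [(3.76)(1.6518) - (0.6321)^2] / 13.73804959 = 5.81121759 / 13.73804959 = 0.423
So phi_hat = [0.0970, 0.4230].
Therefore phi_hat_2 = 0.4230.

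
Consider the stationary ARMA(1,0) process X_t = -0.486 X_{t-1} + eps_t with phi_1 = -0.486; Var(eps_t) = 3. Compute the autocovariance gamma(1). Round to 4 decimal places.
\gamma(1) = -1.9089

Multiply the model equation by X_{t-k} and take expectations. With theta_0 = psi_0 = 1 and psi_j the MA(infinity) weights, this gives
  gamma(k) - sum_i phi_i gamma(k-i) = c_k,
  c_k = sigma^2 * sum_{j=k..q} theta_j psi_{j-k}   (c_k = 0 for k > q),
using gamma(-m) = gamma(m).
Pure AR (q = 0): c_0 = sigma^2 = 3, c_k = 0 for k >= 1.
Equations for k = 0 and k = 1 (AR order 1):
  gamma(0) = phi_1 gamma(1) + c_0
  gamma(1) = phi_1 gamma(0) + c_1
Substituting the second into the first: gamma(0) (1 - phi_1^2) = c_0 + phi_1 c_1, so
  gamma(0) = c_0 / (1 - phi_1^2) = 3 / (1 - (-0.486)^2) = 3 / 0.763804 = 3.927709.
  gamma(1) = phi_1 gamma(0) = (-0.486)(3.927709) = -1.908867.
Therefore gamma(1) = -1.9089 (to 4 decimal places).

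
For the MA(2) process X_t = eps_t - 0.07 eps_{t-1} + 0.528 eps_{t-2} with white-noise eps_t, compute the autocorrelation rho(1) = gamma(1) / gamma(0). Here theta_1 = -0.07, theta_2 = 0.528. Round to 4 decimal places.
\rho(1) = -0.0833

For an MA(q) process with theta_0 = 1, the autocovariance is
  gamma(k) = sigma^2 * sum_{i=0..q-k} theta_i * theta_{i+k},
and rho(k) = gamma(k) / gamma(0). Sigma^2 cancels.
  numerator   = (1)*(-0.07) + (-0.07)*(0.528) = -0.10696.
  denominator = (1)^2 + (-0.07)^2 + (0.528)^2 = 1.283684.
  rho(1) = -0.10696 / 1.283684 = -0.0833.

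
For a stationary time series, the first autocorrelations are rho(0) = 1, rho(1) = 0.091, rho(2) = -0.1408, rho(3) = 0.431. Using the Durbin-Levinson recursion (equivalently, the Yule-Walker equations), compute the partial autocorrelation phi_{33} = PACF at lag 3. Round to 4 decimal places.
\phi_{33} = 0.4740

The PACF at lag k is phi_{kk}, the last component of the solution
to the Yule-Walker system G_k phi = r_k where
  (G_k)_{ij} = rho(|i - j|), (r_k)_i = rho(i), i,j = 1..k.
Equivalently, Durbin-Levinson gives phi_{kk} iteratively:
  phi_{11} = rho(1)
  phi_{kk} = [rho(k) - sum_{j=1..k-1} phi_{k-1,j} rho(k-j)]
            / [1 - sum_{j=1..k-1} phi_{k-1,j} rho(j)],
  phi_{k,j} = phi_{k-1,j} - phi_{kk} phi_{k-1,k-j},  j = 1..k-1.
Step k = 1:
  phi_11 = rho(1) = 0.091.
Step k = 2:
  phi_22 = [rho(2) - phi_11 rho(1)] / [1 - phi_11 rho(1)] = [-0.1408 - (0.091)(0.091)] / [1 - (0.091)(0.091)]
         = -0.149081 / 0.991719 = -0.150326.
  Update: phi_21 = phi_11 - phi_22 phi_11 = 0.091 - (-0.150326)(0.091) = 0.10468.
Step k = 3:
  phi_33 = [rho(3) - phi_21 rho(2) - phi_22 rho(1)] / [1 - phi_21 rho(1) - phi_22 rho(2)]
    numerator   = 0.431 - (0.10468)(-0.1408) - (-0.150326)(0.091) = 0.45941855
    denominator = 1 - (0.10468)(0.091) - (-0.150326)(-0.1408) = 0.96930827
  phi_33 = 0.45941855 / 0.96930827 = 0.474.
Therefore phi_{33} = 0.4740.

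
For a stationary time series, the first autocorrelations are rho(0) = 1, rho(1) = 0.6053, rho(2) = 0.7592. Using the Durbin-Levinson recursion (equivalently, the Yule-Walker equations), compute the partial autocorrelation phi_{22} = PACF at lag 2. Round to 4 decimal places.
\phi_{22} = 0.6200

The PACF at lag k is phi_{kk}, the last component of the solution
to the Yule-Walker system G_k phi = r_k where
  (G_k)_{ij} = rho(|i - j|), (r_k)_i = rho(i), i,j = 1..k.
Equivalently, Durbin-Levinson gives phi_{kk} iteratively:
  phi_{11} = rho(1)
  phi_{kk} = [rho(k) - sum_{j=1..k-1} phi_{k-1,j} rho(k-j)]
            / [1 - sum_{j=1..k-1} phi_{k-1,j} rho(j)],
  phi_{k,j} = phi_{k-1,j} - phi_{kk} phi_{k-1,k-j},  j = 1..k-1.
Step k = 1:
  phi_11 = rho(1) = 0.6053.
Step k = 2:
  phi_22 = [rho(2) - phi_11 rho(1)] / [1 - phi_11 rho(1)] = [0.7592 - (0.6053)(0.6053)] / [1 - (0.6053)(0.6053)]
         = 0.39281191 / 0.63361191 = 0.62.
Therefore phi_{22} = 0.6200.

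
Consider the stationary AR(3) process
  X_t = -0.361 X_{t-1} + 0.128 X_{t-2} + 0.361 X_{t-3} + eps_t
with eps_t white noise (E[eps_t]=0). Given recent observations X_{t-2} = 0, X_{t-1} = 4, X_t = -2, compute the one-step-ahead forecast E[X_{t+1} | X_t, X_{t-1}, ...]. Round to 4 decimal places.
E[X_{t+1} \mid \mathcal F_t] = 1.2340

For an AR(p) model X_t = c + sum_i phi_i X_{t-i} + eps_t, the
one-step-ahead conditional mean is
  E[X_{t+1} | X_t, ...] = c + sum_i phi_i X_{t+1-i}.
Substitute known values:
  E[X_{t+1} | ...] = (-0.361) * (-2) + (0.128) * (4) + (0.361) * (0)
                   = 1.2340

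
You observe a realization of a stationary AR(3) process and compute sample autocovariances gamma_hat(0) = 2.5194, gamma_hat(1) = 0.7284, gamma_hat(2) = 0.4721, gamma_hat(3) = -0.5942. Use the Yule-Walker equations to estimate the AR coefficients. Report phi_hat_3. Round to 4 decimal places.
\hat\phi_{3} = -0.3500

The Yule-Walker equations for an AR(p) process read, in matrix form,
  Gamma_p phi = r_p,   with   (Gamma_p)_{ij} = gamma(|i - j|),
                       (r_p)_i = gamma(i),   i,j = 1..p.
Substitute the sample gammas (Toeplitz matrix and right-hand side of size 3):
  Gamma_p = [[2.5194, 0.7284, 0.4721], [0.7284, 2.5194, 0.7284], [0.4721, 0.7284, 2.5194]]
  r_p     = [0.7284, 0.4721, -0.5942]
Written out (R1..R3):
  (R1) 2.5194 phi_1 + 0.7284 phi_2 + 0.4721 phi_3 = 0.7284
  (R2) 0.7284 phi_1 + 2.5194 phi_2 + 0.7284 phi_3 = 0.4721
  (R3) 0.4721 phi_1 + 0.7284 phi_2 + 2.5194 phi_3 = -0.5942
Gaussian elimination:
  R2 <- R2 - (0.7284/2.5194) R1 = R2 - (0.289116) R1:  2.308808 phi_2 + 0.591908 phi_3 = 0.261508
  R3 <- R3 - (0.4721/2.5194) R1 = R3 - (0.187386) R1:  0.591908 phi_2 + 2.430935 phi_3 = -0.730692
  R3 <- R3 - (0.591908/2.308808) R2 = R3 - (0.25637) R2:  2.279188 phi_3 = -0.797734
Back-substitution:
  phi_hat_3 = -0.797734 / 2.279188 = -0.350008
  phi_hat_2 = (0.261508 - (0.591908)(-0.350008)) / 2.308808 = 0.202997
  phi_hat_1 = (0.7284 - (0.7284)(0.202997) - (0.4721)(-0.350008)) / 2.5194 = 0.296013
So phi_hat = [0.2960, 0.2030, -0.3500].
Therefore phi_hat_3 = -0.3500.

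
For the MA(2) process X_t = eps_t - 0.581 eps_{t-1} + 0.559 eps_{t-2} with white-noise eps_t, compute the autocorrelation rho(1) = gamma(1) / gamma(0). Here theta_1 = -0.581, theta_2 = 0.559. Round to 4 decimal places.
\rho(1) = -0.5489

For an MA(q) process with theta_0 = 1, the autocovariance is
  gamma(k) = sigma^2 * sum_{i=0..q-k} theta_i * theta_{i+k},
and rho(k) = gamma(k) / gamma(0). Sigma^2 cancels.
  numerator   = (1)*(-0.581) + (-0.581)*(0.559) = -0.905779.
  denominator = (1)^2 + (-0.581)^2 + (0.559)^2 = 1.650042.
  rho(1) = -0.905779 / 1.650042 = -0.5489.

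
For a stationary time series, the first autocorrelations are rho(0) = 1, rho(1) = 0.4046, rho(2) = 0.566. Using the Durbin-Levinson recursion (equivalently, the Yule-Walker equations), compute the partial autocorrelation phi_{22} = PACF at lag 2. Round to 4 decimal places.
\phi_{22} = 0.4810

The PACF at lag k is phi_{kk}, the last component of the solution
to the Yule-Walker system G_k phi = r_k where
  (G_k)_{ij} = rho(|i - j|), (r_k)_i = rho(i), i,j = 1..k.
Equivalently, Durbin-Levinson gives phi_{kk} iteratively:
  phi_{11} = rho(1)
  phi_{kk} = [rho(k) - sum_{j=1..k-1} phi_{k-1,j} rho(k-j)]
            / [1 - sum_{j=1..k-1} phi_{k-1,j} rho(j)],
  phi_{k,j} = phi_{k-1,j} - phi_{kk} phi_{k-1,k-j},  j = 1..k-1.
Step k = 1:
  phi_11 = rho(1) = 0.4046.
Step k = 2:
  phi_22 = [rho(2) - phi_11 rho(1)] / [1 - phi_11 rho(1)] = [0.566 - (0.4046)(0.4046)] / [1 - (0.4046)(0.4046)]
         = 0.40229884 / 0.83629884 = 0.481.
Therefore phi_{22} = 0.4810.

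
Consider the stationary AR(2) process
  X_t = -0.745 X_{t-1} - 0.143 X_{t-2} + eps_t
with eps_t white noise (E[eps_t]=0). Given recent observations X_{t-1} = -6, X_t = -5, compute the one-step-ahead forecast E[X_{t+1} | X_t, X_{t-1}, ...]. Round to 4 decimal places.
E[X_{t+1} \mid \mathcal F_t] = 4.5830

For an AR(p) model X_t = c + sum_i phi_i X_{t-i} + eps_t, the
one-step-ahead conditional mean is
  E[X_{t+1} | X_t, ...] = c + sum_i phi_i X_{t+1-i}.
Substitute known values:
  E[X_{t+1} | ...] = (-0.745) * (-5) + (-0.143) * (-6)
                   = 4.5830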